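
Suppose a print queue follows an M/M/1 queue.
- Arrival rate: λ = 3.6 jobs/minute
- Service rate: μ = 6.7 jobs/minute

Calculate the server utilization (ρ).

Server utilization: ρ = λ/μ
ρ = 3.6/6.7 = 0.5373
The server is busy 53.73% of the time.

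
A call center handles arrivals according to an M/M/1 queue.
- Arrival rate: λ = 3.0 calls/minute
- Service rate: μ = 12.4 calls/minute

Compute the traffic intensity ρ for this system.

Server utilization: ρ = λ/μ
ρ = 3.0/12.4 = 0.2419
The server is busy 24.19% of the time.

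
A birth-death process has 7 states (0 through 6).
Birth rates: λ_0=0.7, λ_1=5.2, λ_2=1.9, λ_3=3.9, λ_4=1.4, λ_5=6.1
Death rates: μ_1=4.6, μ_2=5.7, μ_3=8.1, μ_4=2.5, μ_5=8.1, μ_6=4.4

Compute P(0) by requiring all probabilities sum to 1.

Ratios P(n)/P(0) = (λ₀···λₙ₋₁)/(μ₁···μₙ):
P(1)/P(0) = (0.7)/(4.6) = 0.1522
P(2)/P(0) = (0.7×5.2)/(4.6×5.7) = 0.1388
P(3)/P(0) = (0.7×5.2×1.9)/(4.6×5.7×8.1) = 0.03256
P(4)/P(0) = (0.7×5.2×1.9×3.9)/(4.6×5.7×8.1×2.5) = 0.05080
P(5)/P(0) = (0.7×5.2×1.9×3.9×1.4)/(4.6×5.7×8.1×2.5×8.1) = 0.008780
P(6)/P(0) = (0.7×5.2×1.9×3.9×1.4×6.1)/(4.6×5.7×8.1×2.5×8.1×4.4) = 0.01217

Normalization: ∑ P(n) = 1
P(0) × (1.0000 + 0.1522 + 0.1388 + 0.03256 + 0.05080 + 0.008780 + 0.01217) = 1
P(0) × 1.3953 = 1
P(0) = 1/1.3953 = 0.7167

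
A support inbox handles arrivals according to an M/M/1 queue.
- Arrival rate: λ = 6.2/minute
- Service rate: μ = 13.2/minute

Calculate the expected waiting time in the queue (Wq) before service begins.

First, compute utilization: ρ = λ/μ = 6.2/13.2 = 0.4697
For M/M/1: Wq = λ/(μ(μ-λ))
Wq = 6.2/(13.2 × (13.2-6.2))
Wq = 6.2/(13.2 × 7.00)
Wq = 0.06710 minutes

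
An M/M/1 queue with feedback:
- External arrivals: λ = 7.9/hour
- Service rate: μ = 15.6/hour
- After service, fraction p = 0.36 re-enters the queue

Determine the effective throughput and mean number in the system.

Effective arrival rate: λ_eff = λ/(1-p) = 7.9/(1-0.36) = 7.9/0.64 = 12.34375
ρ = λ_eff/μ = 12.34375/15.6 = 0.791266
L = ρ/(1-ρ) = 0.791266/(1-0.791266) = 3.7908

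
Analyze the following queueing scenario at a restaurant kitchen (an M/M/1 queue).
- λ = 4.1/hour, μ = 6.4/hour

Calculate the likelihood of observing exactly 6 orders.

ρ = λ/μ = 4.1/6.4 = 0.6406
P(n) = (1-ρ)ρⁿ
P(6) = (1-0.6406) × 0.6406^6
P(6) = 0.3594 × 0.06911
P(6) = 0.02484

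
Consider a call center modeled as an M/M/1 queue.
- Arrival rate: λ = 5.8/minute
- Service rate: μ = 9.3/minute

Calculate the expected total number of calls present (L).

ρ = λ/μ = 5.8/9.3 = 0.6237
For M/M/1: L = λ/(μ-λ)
L = 5.8/(9.3-5.8) = 5.8/3.50
L = 1.6571 calls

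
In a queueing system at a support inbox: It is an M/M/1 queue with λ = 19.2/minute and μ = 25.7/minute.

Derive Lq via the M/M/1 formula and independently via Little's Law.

Method 1 (direct): Lq = λ²/(μ(μ-λ)) = 368.64/(25.7 × 6.50) = 2.2068

Method 2 (Little's Law):
W = 1/(μ-λ) = 1/6.50 = 0.15385
Wq = W - 1/μ = 0.15385 - 0.038911 = 0.11494
Lq = λWq = 19.2 × 0.11494 = 2.2068 ✔ (matches Method 1)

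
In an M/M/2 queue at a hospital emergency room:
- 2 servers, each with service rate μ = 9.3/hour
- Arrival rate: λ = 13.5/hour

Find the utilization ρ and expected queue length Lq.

Traffic intensity: ρ = λ/(cμ) = 13.5/(2×9.3) = 0.7258
Since ρ = 0.7258 < 1, system is stable.
Offered load a = λ/μ = cρ = 13.5/9.3 = 1.4516
P₀ = [ Σₙ₌₀^1 aⁿ/n! + a^2/(2!(1-ρ)) ]⁻¹
Σ = a^0/0! + a^1/1! = 1.0000 + 1.4516 = 2.4516
a^2/(2!(1-ρ)) = 2.1072/(2 × 0.2742) = 3.8425
P₀ = 1/(2.4516 + 3.8425) = 0.1589
Lq = P₀·a^2·ρ / (2!(1-ρ)²) = 0.15888 × 2.1072 × 0.72581 / (2 × 0.075182) = 1.6160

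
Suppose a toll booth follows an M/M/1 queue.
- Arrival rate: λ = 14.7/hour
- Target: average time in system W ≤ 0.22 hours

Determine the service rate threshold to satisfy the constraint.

For M/M/1: W = 1/(μ-λ)
Need W ≤ 0.22, so 1/(μ-λ) ≤ 0.22
μ - λ ≥ 1/0.22 = 4.5455
μ ≥ 14.7 + 4.5455 = 19.2455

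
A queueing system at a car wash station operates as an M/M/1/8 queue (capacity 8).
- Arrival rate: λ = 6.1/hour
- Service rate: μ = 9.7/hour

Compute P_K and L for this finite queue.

ρ = λ/μ = 6.1/9.7 = 0.628866
P₀ = (1-ρ)/(1-ρ^(K+1)) = (1-0.628866)/(1-0.628866^9) = 0.3711/0.9846 = 0.3769
P_K = P₀×ρ^K = 0.37693 × 0.628866^8 = 0.37693 × 0.024460 = 0.009220
Blocking probability P_8 = 0.009220 (0.92%)
L = ρ[1 - (K+1)ρ^K + Kρ^(K+1)] / [(1-ρ)(1-ρ^(K+1))]
L = 0.628866 × (1 - 9×0.02446 + 8×0.01538) / ((1 - 0.628866) × (1 - 0.01538)) = 1.5538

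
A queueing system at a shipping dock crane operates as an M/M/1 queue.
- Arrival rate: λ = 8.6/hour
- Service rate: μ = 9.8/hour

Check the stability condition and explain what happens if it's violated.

Stability requires ρ = λ/(cμ) < 1
ρ = 8.6/(1 × 9.8) = 8.6/9.80 = 0.8776
Since 0.8776 < 1, the system is STABLE.
The server is busy 87.76% of the time.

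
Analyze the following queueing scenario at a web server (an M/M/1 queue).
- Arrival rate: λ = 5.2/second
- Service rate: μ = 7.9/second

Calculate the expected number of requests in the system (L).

ρ = λ/μ = 5.2/7.9 = 0.6582
For M/M/1: L = λ/(μ-λ)
L = 5.2/(7.9-5.2) = 5.2/2.70
L = 1.9259 requests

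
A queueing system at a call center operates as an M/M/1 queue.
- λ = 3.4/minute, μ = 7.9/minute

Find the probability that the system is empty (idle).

ρ = λ/μ = 3.4/7.9 = 0.4304
P(0) = 1 - ρ = 1 - 0.4304 = 0.5696
The server is idle 56.96% of the time.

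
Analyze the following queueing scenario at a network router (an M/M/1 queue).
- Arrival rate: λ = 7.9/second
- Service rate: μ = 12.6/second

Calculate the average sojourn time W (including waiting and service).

First, compute utilization: ρ = λ/μ = 7.9/12.6 = 0.6270
For M/M/1: W = 1/(μ-λ)
W = 1/(12.6-7.9) = 1/4.70
W = 0.2128 seconds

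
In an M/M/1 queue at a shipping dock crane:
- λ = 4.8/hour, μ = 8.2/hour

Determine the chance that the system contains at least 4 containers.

ρ = λ/μ = 4.8/8.2 = 0.5854
P(N ≥ n) = ρⁿ
P(N ≥ 4) = 0.5854^4
P(N ≥ 4) = 0.1174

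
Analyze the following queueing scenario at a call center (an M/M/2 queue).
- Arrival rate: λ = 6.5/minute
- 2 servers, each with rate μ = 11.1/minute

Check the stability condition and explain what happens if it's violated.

Stability requires ρ = λ/(cμ) < 1
ρ = 6.5/(2 × 11.1) = 6.5/22.20 = 0.2928
Since 0.2928 < 1, the system is STABLE.
The servers are busy 29.28% of the time.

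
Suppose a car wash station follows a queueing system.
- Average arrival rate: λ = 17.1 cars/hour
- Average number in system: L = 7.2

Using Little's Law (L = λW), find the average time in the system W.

Little's Law: L = λW, so W = L/λ
W = 7.2/17.1 = 0.4211 hours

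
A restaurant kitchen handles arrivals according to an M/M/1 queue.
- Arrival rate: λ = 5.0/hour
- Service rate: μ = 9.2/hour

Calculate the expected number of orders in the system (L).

ρ = λ/μ = 5.0/9.2 = 0.5435
For M/M/1: L = λ/(μ-λ)
L = 5.0/(9.2-5.0) = 5.0/4.20
L = 1.1905 orders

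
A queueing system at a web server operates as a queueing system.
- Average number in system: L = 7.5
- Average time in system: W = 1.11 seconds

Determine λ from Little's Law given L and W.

Little's Law: L = λW, so λ = L/W
λ = 7.5/1.11 = 6.7568 requests/second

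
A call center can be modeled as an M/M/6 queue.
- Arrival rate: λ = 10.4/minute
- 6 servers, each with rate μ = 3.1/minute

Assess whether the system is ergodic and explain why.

Stability requires ρ = λ/(cμ) < 1
ρ = 10.4/(6 × 3.1) = 10.4/18.60 = 0.5591
Since 0.5591 < 1, the system is STABLE.
The servers are busy 55.91% of the time.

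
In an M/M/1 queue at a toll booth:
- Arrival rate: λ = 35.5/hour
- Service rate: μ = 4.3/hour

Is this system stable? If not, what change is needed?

Stability requires ρ = λ/(cμ) < 1
ρ = 35.5/(1 × 4.3) = 35.5/4.30 = 8.2558
Since 8.2558 ≥ 1, the system is UNSTABLE.
Queue grows without bound. Need μ > λ = 35.5.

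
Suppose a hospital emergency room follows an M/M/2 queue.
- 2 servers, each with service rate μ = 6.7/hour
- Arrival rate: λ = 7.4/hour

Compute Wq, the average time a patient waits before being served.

Traffic intensity: ρ = λ/(cμ) = 7.4/(2×6.7) = 0.5522
Since ρ = 0.5522 < 1, system is stable.
Offered load a = λ/μ = cρ = 7.4/6.7 = 1.1045
P₀ = [ Σₙ₌₀^1 aⁿ/n! + a^2/(2!(1-ρ)) ]⁻¹
Σ = a^0/0! + a^1/1! = 1.0000 + 1.1045 = 2.1045
a^2/(2!(1-ρ)) = 1.2199/(2 × 0.44776) = 1.3622
P₀ = 1/(2.1045 + 1.3622) = 0.2885
Lq = P₀·a^2·ρ / (2!(1-ρ)²) = 0.2885 × 1.2199 × 0.5522 / (2 × 0.2005) = 0.4846
Wq = Lq/λ = 0.4846/7.4 = 0.06549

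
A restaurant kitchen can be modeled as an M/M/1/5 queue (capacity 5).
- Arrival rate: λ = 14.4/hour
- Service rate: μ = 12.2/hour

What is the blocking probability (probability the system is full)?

ρ = λ/μ = 14.4/12.2 = 1.18033
P₀ = (1-ρ)/(1-ρ^(K+1)) = (1-1.18033)/(1-1.18033^6) = -0.1803/-1.7041 = 0.1058
P_K = P₀×ρ^K = 0.1058 × 1.18033^5 = 0.1058 × 2.2910 = 0.2424
Blocking probability = 24.24%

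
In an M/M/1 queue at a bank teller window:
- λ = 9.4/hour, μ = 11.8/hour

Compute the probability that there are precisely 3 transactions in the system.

ρ = λ/μ = 9.4/11.8 = 0.7966
P(n) = (1-ρ)ρⁿ
P(3) = (1-0.7966) × 0.7966^3
P(3) = 0.2034 × 0.5055
P(3) = 0.1028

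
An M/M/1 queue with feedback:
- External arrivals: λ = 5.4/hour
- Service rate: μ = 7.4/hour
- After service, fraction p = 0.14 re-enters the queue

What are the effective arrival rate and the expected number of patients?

Effective arrival rate: λ_eff = λ/(1-p) = 5.4/(1-0.14) = 5.4/0.86 = 6.27907
ρ = λ_eff/μ = 6.27907/7.4 = 0.848523
L = ρ/(1-ρ) = 0.848523/(1-0.848523) = 5.6017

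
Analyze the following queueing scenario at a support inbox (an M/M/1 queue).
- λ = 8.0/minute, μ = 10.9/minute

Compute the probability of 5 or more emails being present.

ρ = λ/μ = 8.0/10.9 = 0.73394
P(N ≥ n) = ρⁿ
P(N ≥ 5) = 0.73394^5
P(N ≥ 5) = 0.2130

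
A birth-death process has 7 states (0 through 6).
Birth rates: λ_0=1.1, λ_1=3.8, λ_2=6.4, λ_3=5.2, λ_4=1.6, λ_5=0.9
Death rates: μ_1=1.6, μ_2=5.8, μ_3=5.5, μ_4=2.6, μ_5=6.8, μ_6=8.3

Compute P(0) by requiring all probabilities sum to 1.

Ratios P(n)/P(0) = (λ₀···λₙ₋₁)/(μ₁···μₙ):
P(1)/P(0) = (1.1)/(1.6) = 0.687500
P(2)/P(0) = (1.1×3.8)/(1.6×5.8) = 0.450431
P(3)/P(0) = (1.1×3.8×6.4)/(1.6×5.8×5.5) = 0.524138
P(4)/P(0) = (1.1×3.8×6.4×5.2)/(1.6×5.8×5.5×2.6) = 1.04828
P(5)/P(0) = (1.1×3.8×6.4×5.2×1.6)/(1.6×5.8×5.5×2.6×6.8) = 0.246653
P(6)/P(0) = (1.1×3.8×6.4×5.2×1.6×0.9)/(1.6×5.8×5.5×2.6×6.8×8.3) = 0.0267455

Normalization: ∑ P(n) = 1
P(0) × (1.00000 + 0.687500 + 0.450431 + 0.524138 + 1.04828 + 0.246653 + 0.0267455) = 1
P(0) × 3.9837 = 1
P(0) = 1/3.9837 = 0.2510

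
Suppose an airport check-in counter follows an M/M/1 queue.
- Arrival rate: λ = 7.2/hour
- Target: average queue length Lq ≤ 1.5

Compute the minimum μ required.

For M/M/1: Lq = λ²/(μ(μ-λ))
Need Lq ≤ 1.5, i.e. μ(μ-λ) ≥ λ²/1.5
μ² - 7.2μ - 51.84/1.5 ≥ 0  →  μ² - 7.2μ - 34.5600 ≥ 0
Quadratic formula (positive root): μ = [λ + √(λ² + 4×34.5600)]/2
Discriminant: 51.84 + 4×34.5600 = 190.0800, √190.0800 = 13.7870
μ ≥ (7.2 + 13.7870)/2 = 10.4935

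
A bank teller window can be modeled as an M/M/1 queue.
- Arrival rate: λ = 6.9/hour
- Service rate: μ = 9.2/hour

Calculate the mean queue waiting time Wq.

First, compute utilization: ρ = λ/μ = 6.9/9.2 = 0.7500
For M/M/1: Wq = λ/(μ(μ-λ))
Wq = 6.9/(9.2 × (9.2-6.9))
Wq = 6.9/(9.2 × 2.30)
Wq = 0.3261 hours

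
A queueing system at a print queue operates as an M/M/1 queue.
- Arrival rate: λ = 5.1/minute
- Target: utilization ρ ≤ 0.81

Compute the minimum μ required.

ρ = λ/μ, so μ = λ/ρ
μ ≥ 5.1/0.81 = 6.2963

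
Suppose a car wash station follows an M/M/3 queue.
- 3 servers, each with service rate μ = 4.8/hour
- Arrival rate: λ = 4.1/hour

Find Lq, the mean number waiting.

Traffic intensity: ρ = λ/(cμ) = 4.1/(3×4.8) = 0.2847
Since ρ = 0.2847 < 1, system is stable.
Offered load a = λ/μ = cρ = 4.1/4.8 = 0.8542
P₀ = [ Σₙ₌₀^2 aⁿ/n! + a^3/(3!(1-ρ)) ]⁻¹
Σ = a^0/0! + a^1/1! + a^2/2! = 1.0000 + 0.8542 + 0.3648 = 2.2190
a^3/(3!(1-ρ)) = 0.6232/(6 × 0.7153) = 0.1452
P₀ = 1/(2.2190 + 0.1452) = 0.4230
Lq = P₀·a^3·ρ / (3!(1-ρ)²) = 0.4230 × 0.6232 × 0.2847 / (6 × 0.5116) = 0.02445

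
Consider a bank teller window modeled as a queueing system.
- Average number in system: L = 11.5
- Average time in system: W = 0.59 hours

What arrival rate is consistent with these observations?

Little's Law: L = λW, so λ = L/W
λ = 11.5/0.59 = 19.4915 transactions/hour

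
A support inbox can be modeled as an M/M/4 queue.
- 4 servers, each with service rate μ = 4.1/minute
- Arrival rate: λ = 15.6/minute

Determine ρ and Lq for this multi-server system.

Traffic intensity: ρ = λ/(cμ) = 15.6/(4×4.1) = 0.9512
Since ρ = 0.9512 < 1, system is stable.
Offered load a = λ/μ = cρ = 15.6/4.1 = 3.8049
P₀ = [ Σₙ₌₀^3 aⁿ/n! + a^4/(4!(1-ρ)) ]⁻¹
Σ = a^0/0! + a^1/1! + a^2/2! + a^3/3! = 1.0000 + 3.8049 + 7.2385 + 9.1806 = 21.2240
a^4/(4!(1-ρ)) = 209.58634/(24 × 0.048780488) = 179.0217
P₀ = 1/(21.2240 + 179.0217) = 0.004994
Lq = P₀·a^4·ρ / (4!(1-ρ)²) = 0.00499387 × 209.5863 × 0.951220 / (24 × 0.00237954) = 17.4332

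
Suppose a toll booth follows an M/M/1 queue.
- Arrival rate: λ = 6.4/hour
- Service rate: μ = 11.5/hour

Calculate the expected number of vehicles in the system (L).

ρ = λ/μ = 6.4/11.5 = 0.5565
For M/M/1: L = λ/(μ-λ)
L = 6.4/(11.5-6.4) = 6.4/5.10
L = 1.2549 vehicles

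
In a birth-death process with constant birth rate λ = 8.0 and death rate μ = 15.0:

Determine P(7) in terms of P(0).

For constant rates: P(n)/P(0) = (λ/μ)^n
P(7)/P(0) = (8.0/15.0)^7 = 0.5333^7 = 0.01227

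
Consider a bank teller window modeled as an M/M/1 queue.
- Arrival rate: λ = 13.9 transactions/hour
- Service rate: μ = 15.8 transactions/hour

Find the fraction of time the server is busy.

Server utilization: ρ = λ/μ
ρ = 13.9/15.8 = 0.8797
The server is busy 87.97% of the time.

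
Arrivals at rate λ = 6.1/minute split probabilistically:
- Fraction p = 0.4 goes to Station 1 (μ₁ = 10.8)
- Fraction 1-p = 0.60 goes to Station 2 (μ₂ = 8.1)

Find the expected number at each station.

Effective rates: λ₁ = 6.1×0.4 = 2.44, λ₂ = 6.1×0.60 = 3.66
Station 1: ρ₁ = 2.44/10.8 = 0.22593, L₁ = ρ₁/(1-ρ₁) = 0.22593/(1-0.22593) = 0.2919
Station 2: ρ₂ = 3.66/8.1 = 0.45185, L₂ = ρ₂/(1-ρ₂) = 0.45185/(1-0.45185) = 0.8243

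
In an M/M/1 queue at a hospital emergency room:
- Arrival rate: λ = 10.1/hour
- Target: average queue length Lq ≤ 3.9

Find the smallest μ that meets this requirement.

For M/M/1: Lq = λ²/(μ(μ-λ))
Need Lq ≤ 3.9, i.e. μ(μ-λ) ≥ λ²/3.9
μ² - 10.1μ - 102.01/3.9 ≥ 0  →  μ² - 10.1μ - 26.1564 ≥ 0
Quadratic formula (positive root): μ = [λ + √(λ² + 4×26.1564)]/2
Discriminant: 102.01 + 4×26.1564 = 206.6356, √206.6356 = 14.3748
μ ≥ (10.1 + 14.3748)/2 = 12.2374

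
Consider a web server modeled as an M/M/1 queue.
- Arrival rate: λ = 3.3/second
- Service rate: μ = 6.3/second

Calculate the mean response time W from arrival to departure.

First, compute utilization: ρ = λ/μ = 3.3/6.3 = 0.5238
For M/M/1: W = 1/(μ-λ)
W = 1/(6.3-3.3) = 1/3.00
W = 0.3333 seconds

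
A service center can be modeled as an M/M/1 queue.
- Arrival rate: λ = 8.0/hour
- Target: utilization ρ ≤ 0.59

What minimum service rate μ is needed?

ρ = λ/μ, so μ = λ/ρ
μ ≥ 8.0/0.59 = 13.5593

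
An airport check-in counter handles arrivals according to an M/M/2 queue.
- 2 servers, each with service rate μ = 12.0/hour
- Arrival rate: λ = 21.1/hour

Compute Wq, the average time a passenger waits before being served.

Traffic intensity: ρ = λ/(cμ) = 21.1/(2×12.0) = 0.8792
Since ρ = 0.8792 < 1, system is stable.
Offered load a = λ/μ = cρ = 21.1/12.0 = 1.7583
P₀ = [ Σₙ₌₀^1 aⁿ/n! + a^2/(2!(1-ρ)) ]⁻¹
Σ = a^0/0! + a^1/1! = 1.0000 + 1.7583 = 2.7583
a^2/(2!(1-ρ)) = 3.09174/(2 × 0.120833) = 12.7934
P₀ = 1/(2.7583 + 12.7934) = 0.06430
Lq = P₀·a^2·ρ / (2!(1-ρ)²) = 0.0643016 × 3.09174 × 0.879167 / (2 × 0.0146007) = 5.9854
Wq = Lq/λ = 5.9854/21.1 = 0.2837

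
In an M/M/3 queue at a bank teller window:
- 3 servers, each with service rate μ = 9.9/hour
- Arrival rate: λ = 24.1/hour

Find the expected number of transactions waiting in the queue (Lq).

Traffic intensity: ρ = λ/(cμ) = 24.1/(3×9.9) = 0.8114
Since ρ = 0.8114 < 1, system is stable.
Offered load a = λ/μ = cρ = 24.1/9.9 = 2.4343
P₀ = [ Σₙ₌₀^2 aⁿ/n! + a^3/(3!(1-ρ)) ]⁻¹
Σ = a^0/0! + a^1/1! + a^2/2! = 1.00000 + 2.43434 + 2.96301 = 6.3974
a^3/(3!(1-ρ)) = 14.42599/(6 × 0.1885522) = 12.7515
P₀ = 1/(6.3974 + 12.7515) = 0.05222
Lq = P₀·a^3·ρ / (3!(1-ρ)²) = 0.052222 × 14.4260 × 0.81145 / (6 × 0.035552) = 2.8658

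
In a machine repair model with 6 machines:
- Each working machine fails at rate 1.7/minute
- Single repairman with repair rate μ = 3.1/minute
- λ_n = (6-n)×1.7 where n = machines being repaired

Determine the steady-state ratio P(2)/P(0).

P(2)/P(0) = ∏_{i=0}^{2-1} λ_i/μ_{i+1}
= (6-0)×1.7/3.1 × (6-1)×1.7/3.1
= 9.0219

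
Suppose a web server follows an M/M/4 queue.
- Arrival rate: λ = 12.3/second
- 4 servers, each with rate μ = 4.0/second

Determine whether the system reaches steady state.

Stability requires ρ = λ/(cμ) < 1
ρ = 12.3/(4 × 4.0) = 12.3/16.00 = 0.7688
Since 0.7688 < 1, the system is STABLE.
The servers are busy 76.88% of the time.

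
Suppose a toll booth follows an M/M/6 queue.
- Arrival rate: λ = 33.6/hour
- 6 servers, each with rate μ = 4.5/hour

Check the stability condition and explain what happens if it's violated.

Stability requires ρ = λ/(cμ) < 1
ρ = 33.6/(6 × 4.5) = 33.6/27.00 = 1.2444
Since 1.2444 ≥ 1, the system is UNSTABLE.
Need c > λ/μ = 33.6/4.5 = 7.47.
Minimum servers needed: c = 8.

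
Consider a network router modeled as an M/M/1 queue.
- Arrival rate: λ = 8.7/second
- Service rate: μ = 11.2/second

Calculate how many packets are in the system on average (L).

ρ = λ/μ = 8.7/11.2 = 0.7768
For M/M/1: L = λ/(μ-λ)
L = 8.7/(11.2-8.7) = 8.7/2.50
L = 3.4800 packets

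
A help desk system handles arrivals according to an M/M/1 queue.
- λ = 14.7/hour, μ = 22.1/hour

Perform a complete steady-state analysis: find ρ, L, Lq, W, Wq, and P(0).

Step 1: ρ = λ/μ = 14.7/22.1 = 0.6652
Step 2: L = λ/(μ-λ) = 14.7/7.40 = 1.9865
Step 3: Lq = λ²/(μ(μ-λ)) = 216.09/(22.1×7.40) = 1.3213
Step 4: W = 1/(μ-λ) = 1/7.40 = 0.135135
Step 5: Wq = λ/(μ(μ-λ)) = 14.7/(22.1×7.40) = 0.08989
Step 6: P(0) = 1-ρ = 0.3348
Verify: L = λW = 14.7×0.135135 = 1.9865 ✔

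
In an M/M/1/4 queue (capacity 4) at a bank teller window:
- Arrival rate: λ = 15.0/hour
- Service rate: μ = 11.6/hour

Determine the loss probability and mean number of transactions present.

ρ = λ/μ = 15.0/11.6 = 1.2931
P₀ = (1-ρ)/(1-ρ^(K+1)) = (1-1.2931)/(1-1.2931^5) = -0.2931/-2.6154 = 0.1121
P_K = P₀×ρ^K = 0.11207 × 1.2931^4 = 0.11207 × 2.7959 = 0.3133
Blocking probability P_4 = 0.3133 (31.33%)
L = ρ[1 - (K+1)ρ^K + Kρ^(K+1)] / [(1-ρ)(1-ρ^(K+1))]
L = 1.2931 × (1 - 5×2.795944 + 4×3.615435) / ((1 - 1.2931) × (1 - 3.615435)) = 2.4999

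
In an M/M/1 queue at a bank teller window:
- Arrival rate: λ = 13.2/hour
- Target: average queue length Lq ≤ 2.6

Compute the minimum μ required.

For M/M/1: Lq = λ²/(μ(μ-λ))
Need Lq ≤ 2.6, i.e. μ(μ-λ) ≥ λ²/2.6
μ² - 13.2μ - 174.24/2.6 ≥ 0  →  μ² - 13.2μ - 67.01538 ≥ 0
Quadratic formula (positive root): μ = [λ + √(λ² + 4×67.01538)]/2
Discriminant: 174.24 + 4×67.01538 = 442.3015, √442.3015 = 21.0310
μ ≥ (13.2 + 21.0310)/2 = 17.1155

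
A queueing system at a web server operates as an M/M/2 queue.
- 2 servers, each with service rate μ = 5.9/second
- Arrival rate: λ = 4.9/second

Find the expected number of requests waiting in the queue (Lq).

Traffic intensity: ρ = λ/(cμ) = 4.9/(2×5.9) = 0.4153
Since ρ = 0.4153 < 1, system is stable.
Offered load a = λ/μ = cρ = 4.9/5.9 = 0.8305
P₀ = [ Σₙ₌₀^1 aⁿ/n! + a^2/(2!(1-ρ)) ]⁻¹
Σ = a^0/0! + a^1/1! = 1.0000 + 0.8305 = 1.8305
a^2/(2!(1-ρ)) = 0.6897/(2 × 0.5847) = 0.5898
P₀ = 1/(1.8305 + 0.5898) = 0.4132
Lq = P₀·a^2·ρ / (2!(1-ρ)²) = 0.41317 × 0.68974 × 0.41525 / (2 × 0.34193) = 0.1730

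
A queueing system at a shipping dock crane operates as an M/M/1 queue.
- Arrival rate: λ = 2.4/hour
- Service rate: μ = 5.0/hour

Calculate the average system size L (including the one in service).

ρ = λ/μ = 2.4/5.0 = 0.4800
For M/M/1: L = λ/(μ-λ)
L = 2.4/(5.0-2.4) = 2.4/2.60
L = 0.9231 containers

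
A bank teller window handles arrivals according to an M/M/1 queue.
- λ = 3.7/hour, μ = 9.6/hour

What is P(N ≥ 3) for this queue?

ρ = λ/μ = 3.7/9.6 = 0.38542
P(N ≥ n) = ρⁿ
P(N ≥ 3) = 0.38542^3
P(N ≥ 3) = 0.05725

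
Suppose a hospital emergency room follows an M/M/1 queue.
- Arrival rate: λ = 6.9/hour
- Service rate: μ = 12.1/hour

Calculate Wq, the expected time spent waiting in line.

First, compute utilization: ρ = λ/μ = 6.9/12.1 = 0.5702
For M/M/1: Wq = λ/(μ(μ-λ))
Wq = 6.9/(12.1 × (12.1-6.9))
Wq = 6.9/(12.1 × 5.20)
Wq = 0.1097 hours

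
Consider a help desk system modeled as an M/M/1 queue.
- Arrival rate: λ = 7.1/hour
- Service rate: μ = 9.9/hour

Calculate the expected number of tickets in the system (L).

ρ = λ/μ = 7.1/9.9 = 0.7172
For M/M/1: L = λ/(μ-λ)
L = 7.1/(9.9-7.1) = 7.1/2.80
L = 2.5357 tickets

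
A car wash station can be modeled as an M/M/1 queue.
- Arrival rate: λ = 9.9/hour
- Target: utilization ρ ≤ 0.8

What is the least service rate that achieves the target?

ρ = λ/μ, so μ = λ/ρ
μ ≥ 9.9/0.8 = 12.3750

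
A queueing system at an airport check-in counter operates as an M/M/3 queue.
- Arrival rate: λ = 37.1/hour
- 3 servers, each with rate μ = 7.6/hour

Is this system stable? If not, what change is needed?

Stability requires ρ = λ/(cμ) < 1
ρ = 37.1/(3 × 7.6) = 37.1/22.80 = 1.6272
Since 1.6272 ≥ 1, the system is UNSTABLE.
Need c > λ/μ = 37.1/7.6 = 4.88.
Minimum servers needed: c = 5.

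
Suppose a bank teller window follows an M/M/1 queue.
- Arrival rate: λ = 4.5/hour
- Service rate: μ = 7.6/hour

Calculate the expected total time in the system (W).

First, compute utilization: ρ = λ/μ = 4.5/7.6 = 0.5921
For M/M/1: W = 1/(μ-λ)
W = 1/(7.6-4.5) = 1/3.10
W = 0.3226 hours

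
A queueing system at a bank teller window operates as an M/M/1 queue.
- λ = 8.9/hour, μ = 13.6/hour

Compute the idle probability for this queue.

ρ = λ/μ = 8.9/13.6 = 0.6544
P(0) = 1 - ρ = 1 - 0.6544 = 0.3456
The server is idle 34.56% of the time.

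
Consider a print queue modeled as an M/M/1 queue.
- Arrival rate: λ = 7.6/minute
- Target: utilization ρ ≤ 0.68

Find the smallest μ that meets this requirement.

ρ = λ/μ, so μ = λ/ρ
μ ≥ 7.6/0.68 = 11.1765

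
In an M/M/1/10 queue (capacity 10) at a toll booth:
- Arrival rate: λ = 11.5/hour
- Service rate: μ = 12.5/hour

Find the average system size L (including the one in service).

ρ = λ/μ = 11.5/12.5 = 0.9200
P₀ = (1-ρ)/(1-ρ^(K+1)) = (1-0.9200)/(1-0.9200^11) = 0.080000/0.60036 = 0.1333
P_K = P₀×ρ^K = 0.13325 × 0.9200^10 = 0.13325 × 0.43439 = 0.05788
L = ρ[1 - (K+1)ρ^K + Kρ^(K+1)] / [(1-ρ)(1-ρ^(K+1))]
L = 0.9200 × (1 - 11×0.4343885 + 10×0.3996374) / ((1 - 0.9200) × (1 - 0.3996374)) = 4.1777 vehicles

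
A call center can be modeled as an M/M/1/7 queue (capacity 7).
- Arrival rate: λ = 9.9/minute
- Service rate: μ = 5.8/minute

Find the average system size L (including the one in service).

ρ = λ/μ = 9.9/5.8 = 1.7069
P₀ = (1-ρ)/(1-ρ^(K+1)) = (1-1.7069)/(1-1.7069^8) = -0.7069/-71.0551 = 0.009949
P_K = P₀×ρ^K = 0.009949 × 1.7069^7 = 0.009949 × 42.2140 = 0.4200
L = ρ[1 - (K+1)ρ^K + Kρ^(K+1)] / [(1-ρ)(1-ρ^(K+1))]
L = 1.7069 × (1 - 8×42.2140 + 7×72.0551) / ((1 - 1.7069) × (1 - 72.0551)) = 5.6980 calls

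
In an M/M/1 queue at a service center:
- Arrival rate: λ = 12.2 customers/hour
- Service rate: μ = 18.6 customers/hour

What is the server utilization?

Server utilization: ρ = λ/μ
ρ = 12.2/18.6 = 0.6559
The server is busy 65.59% of the time.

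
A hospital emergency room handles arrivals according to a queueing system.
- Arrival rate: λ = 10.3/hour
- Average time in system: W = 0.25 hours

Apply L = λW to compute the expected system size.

Little's Law: L = λW
L = 10.3 × 0.25 = 2.5750 patients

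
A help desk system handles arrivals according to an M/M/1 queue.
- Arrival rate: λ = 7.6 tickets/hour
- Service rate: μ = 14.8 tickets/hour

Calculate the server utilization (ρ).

Server utilization: ρ = λ/μ
ρ = 7.6/14.8 = 0.5135
The server is busy 51.35% of the time.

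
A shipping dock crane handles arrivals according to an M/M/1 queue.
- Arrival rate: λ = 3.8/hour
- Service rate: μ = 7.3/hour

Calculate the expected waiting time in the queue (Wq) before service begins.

First, compute utilization: ρ = λ/μ = 3.8/7.3 = 0.5205
For M/M/1: Wq = λ/(μ(μ-λ))
Wq = 3.8/(7.3 × (7.3-3.8))
Wq = 3.8/(7.3 × 3.50)
Wq = 0.1487 hours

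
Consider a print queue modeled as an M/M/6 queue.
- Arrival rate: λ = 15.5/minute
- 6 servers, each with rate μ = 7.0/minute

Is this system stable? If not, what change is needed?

Stability requires ρ = λ/(cμ) < 1
ρ = 15.5/(6 × 7.0) = 15.5/42.00 = 0.3690
Since 0.3690 < 1, the system is STABLE.
The servers are busy 36.90% of the time.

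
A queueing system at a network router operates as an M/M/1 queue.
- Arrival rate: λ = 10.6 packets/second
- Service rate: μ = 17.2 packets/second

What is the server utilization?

Server utilization: ρ = λ/μ
ρ = 10.6/17.2 = 0.6163
The server is busy 61.63% of the time.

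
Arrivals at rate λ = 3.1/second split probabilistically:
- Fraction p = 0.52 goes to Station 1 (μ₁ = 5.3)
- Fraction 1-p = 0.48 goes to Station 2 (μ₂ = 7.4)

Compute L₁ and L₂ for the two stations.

Effective rates: λ₁ = 3.1×0.52 = 1.612, λ₂ = 3.1×0.48 = 1.488
Station 1: ρ₁ = 1.612/5.3 = 0.30415, L₁ = ρ₁/(1-ρ₁) = 0.30415/(1-0.30415) = 0.4371
Station 2: ρ₂ = 1.488/7.4 = 0.2011, L₂ = ρ₂/(1-ρ₂) = 0.2011/(1-0.2011) = 0.2517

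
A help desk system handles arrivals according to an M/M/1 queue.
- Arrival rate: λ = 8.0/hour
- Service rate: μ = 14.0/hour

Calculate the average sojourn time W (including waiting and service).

First, compute utilization: ρ = λ/μ = 8.0/14.0 = 0.5714
For M/M/1: W = 1/(μ-λ)
W = 1/(14.0-8.0) = 1/6.00
W = 0.1667 hours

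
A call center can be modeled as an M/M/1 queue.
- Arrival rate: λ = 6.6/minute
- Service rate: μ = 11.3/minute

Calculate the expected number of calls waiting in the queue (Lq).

ρ = λ/μ = 6.6/11.3 = 0.5841
For M/M/1: Lq = λ²/(μ(μ-λ))
Lq = 43.56/(11.3 × 4.70)
Lq = 0.8202 calls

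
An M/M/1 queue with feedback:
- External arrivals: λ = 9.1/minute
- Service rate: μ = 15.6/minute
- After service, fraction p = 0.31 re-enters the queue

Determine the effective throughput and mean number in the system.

Effective arrival rate: λ_eff = λ/(1-p) = 9.1/(1-0.31) = 9.1/0.69 = 13.1884
ρ = λ_eff/μ = 13.1884/15.6 = 0.84541
L = ρ/(1-ρ) = 0.84541/(1-0.84541) = 5.4687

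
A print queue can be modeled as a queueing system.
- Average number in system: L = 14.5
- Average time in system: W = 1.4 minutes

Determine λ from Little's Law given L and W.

Little's Law: L = λW, so λ = L/W
λ = 14.5/1.4 = 10.3571 jobs/minute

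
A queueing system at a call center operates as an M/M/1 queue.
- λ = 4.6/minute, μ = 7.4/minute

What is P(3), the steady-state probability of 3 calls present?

ρ = λ/μ = 4.6/7.4 = 0.62162
P(n) = (1-ρ)ρⁿ
P(3) = (1-0.62162) × 0.62162^3
P(3) = 0.3784 × 0.2402
P(3) = 0.09089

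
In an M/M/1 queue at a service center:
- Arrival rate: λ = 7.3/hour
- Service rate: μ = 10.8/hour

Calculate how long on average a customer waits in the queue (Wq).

First, compute utilization: ρ = λ/μ = 7.3/10.8 = 0.6759
For M/M/1: Wq = λ/(μ(μ-λ))
Wq = 7.3/(10.8 × (10.8-7.3))
Wq = 7.3/(10.8 × 3.50)
Wq = 0.1931 hours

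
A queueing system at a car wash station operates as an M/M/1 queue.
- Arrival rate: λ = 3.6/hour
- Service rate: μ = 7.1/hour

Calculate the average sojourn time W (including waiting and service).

First, compute utilization: ρ = λ/μ = 3.6/7.1 = 0.5070
For M/M/1: W = 1/(μ-λ)
W = 1/(7.1-3.6) = 1/3.50
W = 0.2857 hours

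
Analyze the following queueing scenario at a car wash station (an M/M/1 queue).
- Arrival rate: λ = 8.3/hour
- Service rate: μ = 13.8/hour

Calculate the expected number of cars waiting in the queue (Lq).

ρ = λ/μ = 8.3/13.8 = 0.6014
For M/M/1: Lq = λ²/(μ(μ-λ))
Lq = 68.89/(13.8 × 5.50)
Lq = 0.9076 cars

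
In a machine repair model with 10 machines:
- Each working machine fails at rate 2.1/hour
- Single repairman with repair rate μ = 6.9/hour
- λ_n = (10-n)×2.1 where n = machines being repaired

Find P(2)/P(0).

P(2)/P(0) = ∏_{i=0}^{2-1} λ_i/μ_{i+1}
= (10-0)×2.1/6.9 × (10-1)×2.1/6.9
= 8.3365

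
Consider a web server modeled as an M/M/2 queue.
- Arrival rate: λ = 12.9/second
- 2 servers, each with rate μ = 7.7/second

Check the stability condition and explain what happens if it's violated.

Stability requires ρ = λ/(cμ) < 1
ρ = 12.9/(2 × 7.7) = 12.9/15.40 = 0.8377
Since 0.8377 < 1, the system is STABLE.
The servers are busy 83.77% of the time.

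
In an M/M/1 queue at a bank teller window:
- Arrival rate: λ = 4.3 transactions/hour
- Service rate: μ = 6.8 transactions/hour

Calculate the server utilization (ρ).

Server utilization: ρ = λ/μ
ρ = 4.3/6.8 = 0.6324
The server is busy 63.24% of the time.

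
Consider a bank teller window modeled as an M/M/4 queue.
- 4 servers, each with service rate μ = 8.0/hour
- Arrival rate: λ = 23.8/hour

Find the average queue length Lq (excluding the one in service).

Traffic intensity: ρ = λ/(cμ) = 23.8/(4×8.0) = 0.7438
Since ρ = 0.7438 < 1, system is stable.
Offered load a = λ/μ = cρ = 23.8/8.0 = 2.9750
P₀ = [ Σₙ₌₀^3 aⁿ/n! + a^4/(4!(1-ρ)) ]⁻¹
Σ = a^0/0! + a^1/1! + a^2/2! + a^3/3! = 1.0000 + 2.9750 + 4.4253 + 4.3884 = 12.7887
a^4/(4!(1-ρ)) = 78.3336/(24 × 0.25625) = 12.7372
P₀ = 1/(12.7887 + 12.7372) = 0.03918
Lq = P₀·a^4·ρ / (4!(1-ρ)²) = 0.039176 × 78.3336 × 0.74375 / (24 × 0.065664) = 1.4483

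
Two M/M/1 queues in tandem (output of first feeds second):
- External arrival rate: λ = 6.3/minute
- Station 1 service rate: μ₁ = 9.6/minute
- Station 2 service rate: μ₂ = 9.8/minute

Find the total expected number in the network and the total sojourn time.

By Jackson's theorem, each station behaves as independent M/M/1.
Station 1: ρ₁ = 6.3/9.6 = 0.6562, L₁ = ρ₁/(1-ρ₁) = λ/(μ₁-λ) = 6.3/3.30 = 1.9091
Station 2: ρ₂ = 6.3/9.8 = 0.6429, L₂ = ρ₂/(1-ρ₂) = λ/(μ₂-λ) = 6.3/3.50 = 1.8000
Total: L = L₁ + L₂ = 1.9091 + 1.8000 = 3.7091
W = L/λ = 3.7091/6.3 = 0.5887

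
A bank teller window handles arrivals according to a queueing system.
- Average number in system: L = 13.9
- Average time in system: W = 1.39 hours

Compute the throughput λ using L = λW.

Little's Law: L = λW, so λ = L/W
λ = 13.9/1.39 = 10.0000 transactions/hour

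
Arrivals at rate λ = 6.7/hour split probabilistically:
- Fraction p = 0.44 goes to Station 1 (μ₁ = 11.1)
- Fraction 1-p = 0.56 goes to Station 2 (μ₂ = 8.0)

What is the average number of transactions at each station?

Effective rates: λ₁ = 6.7×0.44 = 2.948, λ₂ = 6.7×0.56 = 3.752
Station 1: ρ₁ = 2.948/11.1 = 0.26559, L₁ = ρ₁/(1-ρ₁) = 0.26559/(1-0.26559) = 0.3616
Station 2: ρ₂ = 3.752/8.0 = 0.4690, L₂ = ρ₂/(1-ρ₂) = 0.4690/(1-0.4690) = 0.8832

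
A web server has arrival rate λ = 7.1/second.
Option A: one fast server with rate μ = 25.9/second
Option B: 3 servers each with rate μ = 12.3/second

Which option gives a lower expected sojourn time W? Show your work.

Option A: single server μ = 25.9 (M/M/1)
  ρ_A = 7.1/25.9 = 0.2741
  W_A = 1/(μ-λ) = 1/(25.9-7.1) = 1/18.80 = 0.05319

Option B: 3 servers μ = 12.3 (M/M/3)
  ρ_B = λ/(cμ) = 7.1/(3×12.3) = 0.1924
  Offered load a = λ/μ = cρ = 7.1/12.3 = 0.5772
  P₀ = [ Σₙ₌₀^2 aⁿ/n! + a^3/(3!(1-ρ)) ]⁻¹
  Σ = a^0/0! + a^1/1! + a^2/2! = 1.0000 + 0.5772 + 0.1666 = 1.7438
  a^3/(3!(1-ρ)) = 0.1923/(6 × 0.8076) = 0.03969
  P₀ = 1/(1.7438 + 0.03969) = 0.5607
  Lq = P₀·a^3·ρ / (3!(1-ρ)²) = 0.5606859 × 0.1923356 × 0.1924119 / (6 × 0.6521985) = 0.005302
  Wq_B = Lq/λ = 0.005302/7.1 = 0.0007468
  W_B = Wq_B + 1/μ = 0.0007468 + 0.08130 = 0.08205

Since W_A = 0.05319 < W_B = 0.08205, Option A (single fast server) has the shorter time in system.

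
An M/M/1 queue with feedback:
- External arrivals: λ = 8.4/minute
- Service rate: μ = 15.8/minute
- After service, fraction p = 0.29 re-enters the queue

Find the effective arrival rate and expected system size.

Effective arrival rate: λ_eff = λ/(1-p) = 8.4/(1-0.29) = 8.4/0.71 = 11.8310
ρ = λ_eff/μ = 11.8310/15.8 = 0.748797
L = ρ/(1-ρ) = 0.748797/(1-0.748797) = 2.9808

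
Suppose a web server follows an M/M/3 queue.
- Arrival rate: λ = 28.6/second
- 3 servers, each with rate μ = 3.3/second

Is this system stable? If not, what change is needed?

Stability requires ρ = λ/(cμ) < 1
ρ = 28.6/(3 × 3.3) = 28.6/9.90 = 2.8889
Since 2.8889 ≥ 1, the system is UNSTABLE.
Need c > λ/μ = 28.6/3.3 = 8.67.
Minimum servers needed: c = 9.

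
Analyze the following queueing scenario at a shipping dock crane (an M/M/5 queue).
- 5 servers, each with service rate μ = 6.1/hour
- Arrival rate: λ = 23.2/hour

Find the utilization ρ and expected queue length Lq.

Traffic intensity: ρ = λ/(cμ) = 23.2/(5×6.1) = 0.7607
Since ρ = 0.7607 < 1, system is stable.
Offered load a = λ/μ = cρ = 23.2/6.1 = 3.8033
P₀ = [ Σₙ₌₀^4 aⁿ/n! + a^5/(5!(1-ρ)) ]⁻¹
Σ = a^0/0! + a^1/1! + a^2/2! + a^3/3! + a^4/4! = 1.0000 + 3.8033 + 7.2325 + 9.1690 + 8.7181 = 29.9229
a^5/(5!(1-ρ)) = 795.7758/(120 × 0.239344) = 27.7068
P₀ = 1/(29.9229 + 27.7068) = 0.01735
Lq = P₀·a^5·ρ / (5!(1-ρ)²) = 0.017352 × 795.7758 × 0.76066 / (120 × 0.057286) = 1.5279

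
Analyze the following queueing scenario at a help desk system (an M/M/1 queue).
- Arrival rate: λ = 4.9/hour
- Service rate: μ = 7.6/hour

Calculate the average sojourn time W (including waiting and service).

First, compute utilization: ρ = λ/μ = 4.9/7.6 = 0.6447
For M/M/1: W = 1/(μ-λ)
W = 1/(7.6-4.9) = 1/2.70
W = 0.3704 hours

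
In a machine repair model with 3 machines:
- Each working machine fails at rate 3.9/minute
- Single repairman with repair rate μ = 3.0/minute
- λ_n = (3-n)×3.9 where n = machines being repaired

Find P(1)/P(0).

P(1)/P(0) = ∏_{i=0}^{1-1} λ_i/μ_{i+1}
= (3-0)×3.9/3.0
= 3.9000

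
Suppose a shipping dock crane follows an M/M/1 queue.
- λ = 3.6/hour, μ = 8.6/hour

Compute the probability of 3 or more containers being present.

ρ = λ/μ = 3.6/8.6 = 0.4186
P(N ≥ n) = ρⁿ
P(N ≥ 3) = 0.4186^3
P(N ≥ 3) = 0.07335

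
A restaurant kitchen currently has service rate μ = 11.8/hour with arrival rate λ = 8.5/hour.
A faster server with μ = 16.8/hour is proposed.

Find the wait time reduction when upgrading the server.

System 1: ρ₁ = 8.5/11.8 = 0.7203, W₁ = 1/(11.8-8.5) = 0.30303
System 2: ρ₂ = 8.5/16.8 = 0.5060, W₂ = 1/(16.8-8.5) = 0.12048
Improvement: (W₁-W₂)/W₁ = (0.30303-0.12048)/0.30303 = 60.24%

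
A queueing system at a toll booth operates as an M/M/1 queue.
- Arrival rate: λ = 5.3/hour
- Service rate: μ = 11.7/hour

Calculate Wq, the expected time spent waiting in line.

First, compute utilization: ρ = λ/μ = 5.3/11.7 = 0.4530
For M/M/1: Wq = λ/(μ(μ-λ))
Wq = 5.3/(11.7 × (11.7-5.3))
Wq = 5.3/(11.7 × 6.40)
Wq = 0.07078 hours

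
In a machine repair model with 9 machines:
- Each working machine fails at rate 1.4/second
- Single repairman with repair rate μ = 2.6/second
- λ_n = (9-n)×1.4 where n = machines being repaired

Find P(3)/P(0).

P(3)/P(0) = ∏_{i=0}^{3-1} λ_i/μ_{i+1}
= (9-0)×1.4/2.6 × (9-1)×1.4/2.6 × (9-2)×1.4/2.6
= 78.6855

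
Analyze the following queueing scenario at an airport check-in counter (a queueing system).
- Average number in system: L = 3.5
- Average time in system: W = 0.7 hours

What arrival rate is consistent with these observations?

Little's Law: L = λW, so λ = L/W
λ = 3.5/0.7 = 5.0000 passengers/hour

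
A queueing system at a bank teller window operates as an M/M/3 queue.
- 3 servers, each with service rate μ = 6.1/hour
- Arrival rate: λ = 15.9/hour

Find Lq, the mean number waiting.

Traffic intensity: ρ = λ/(cμ) = 15.9/(3×6.1) = 0.8689
Since ρ = 0.8689 < 1, system is stable.
Offered load a = λ/μ = cρ = 15.9/6.1 = 2.6066
P₀ = [ Σₙ₌₀^2 aⁿ/n! + a^3/(3!(1-ρ)) ]⁻¹
Σ = a^0/0! + a^1/1! + a^2/2! = 1.00000 + 2.60656 + 3.39707 = 7.0036
a^3/(3!(1-ρ)) = 17.70932/(6 × 0.1311475) = 22.5056
P₀ = 1/(7.0036 + 22.5056) = 0.03389
Lq = P₀·a^3·ρ / (3!(1-ρ)²) = 0.033888 × 17.7093 × 0.86885 / (6 × 0.017200) = 5.0526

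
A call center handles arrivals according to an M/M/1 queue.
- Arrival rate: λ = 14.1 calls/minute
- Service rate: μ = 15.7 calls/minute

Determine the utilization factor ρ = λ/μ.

Server utilization: ρ = λ/μ
ρ = 14.1/15.7 = 0.8981
The server is busy 89.81% of the time.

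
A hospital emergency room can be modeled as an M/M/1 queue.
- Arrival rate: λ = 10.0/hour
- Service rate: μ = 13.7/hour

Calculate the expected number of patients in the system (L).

ρ = λ/μ = 10.0/13.7 = 0.7299
For M/M/1: L = λ/(μ-λ)
L = 10.0/(13.7-10.0) = 10.0/3.70
L = 2.7027 patients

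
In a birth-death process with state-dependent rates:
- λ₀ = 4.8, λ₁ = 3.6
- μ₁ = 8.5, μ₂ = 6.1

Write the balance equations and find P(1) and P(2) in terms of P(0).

Balance equations:
State 0: λ₀P₀ = μ₁P₁ → P₁ = (λ₀/μ₁)P₀ = (4.8/8.5)P₀ = 0.5647P₀
State 1: P₂ = (λ₀λ₁)/(μ₁μ₂)P₀ = (4.8×3.6)/(8.5×6.1)P₀ = 0.3333P₀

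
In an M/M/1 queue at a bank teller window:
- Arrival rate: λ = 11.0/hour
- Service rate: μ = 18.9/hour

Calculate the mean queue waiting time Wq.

First, compute utilization: ρ = λ/μ = 11.0/18.9 = 0.5820
For M/M/1: Wq = λ/(μ(μ-λ))
Wq = 11.0/(18.9 × (18.9-11.0))
Wq = 11.0/(18.9 × 7.90)
Wq = 0.07367 hours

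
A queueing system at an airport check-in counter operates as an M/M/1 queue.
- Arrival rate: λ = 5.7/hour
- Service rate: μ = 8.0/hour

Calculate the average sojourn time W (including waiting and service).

First, compute utilization: ρ = λ/μ = 5.7/8.0 = 0.7125
For M/M/1: W = 1/(μ-λ)
W = 1/(8.0-5.7) = 1/2.30
W = 0.4348 hours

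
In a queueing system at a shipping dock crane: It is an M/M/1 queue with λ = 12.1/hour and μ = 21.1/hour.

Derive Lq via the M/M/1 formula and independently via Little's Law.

Method 1 (direct): Lq = λ²/(μ(μ-λ)) = 146.41/(21.1 × 9.00) = 0.7710

Method 2 (Little's Law):
W = 1/(μ-λ) = 1/9.00 = 0.11111
Wq = W - 1/μ = 0.11111 - 0.047393 = 0.06372
Lq = λWq = 12.1 × 0.06372 = 0.7710 ✔ (matches Method 1)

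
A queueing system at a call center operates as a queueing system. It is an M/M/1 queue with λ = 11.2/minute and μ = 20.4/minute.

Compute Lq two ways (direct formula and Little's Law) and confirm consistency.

Method 1 (direct): Lq = λ²/(μ(μ-λ)) = 125.44/(20.4 × 9.20) = 0.6684

Method 2 (Little's Law):
W = 1/(μ-λ) = 1/9.20 = 0.1087
Wq = W - 1/μ = 0.1087 - 0.04902 = 0.05968
Lq = λWq = 11.2 × 0.05968 = 0.6684 ✔ (matches Method 1)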